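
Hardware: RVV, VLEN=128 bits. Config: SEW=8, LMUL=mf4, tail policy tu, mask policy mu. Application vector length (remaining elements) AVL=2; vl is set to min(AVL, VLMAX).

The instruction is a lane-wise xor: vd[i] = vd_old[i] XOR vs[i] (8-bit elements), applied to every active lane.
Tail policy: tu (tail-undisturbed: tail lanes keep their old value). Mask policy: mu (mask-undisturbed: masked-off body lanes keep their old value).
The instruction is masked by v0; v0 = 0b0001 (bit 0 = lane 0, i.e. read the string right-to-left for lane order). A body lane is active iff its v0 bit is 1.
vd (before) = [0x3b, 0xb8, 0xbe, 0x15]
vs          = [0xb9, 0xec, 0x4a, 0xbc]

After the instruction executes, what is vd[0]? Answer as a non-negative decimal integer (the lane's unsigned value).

VLMAX = VLEN×LMUL/SEW = 128×1/4/8 = 4
AVL=2 ≤ VLMAX=4, so vl = 2
[0] xor(0x3b,0xb9) = 0x82
[1] mask-off/keep = 0xb8
[2] tail/keep = 0xbe
[3] tail/keep = 0x15

vd[0] = 130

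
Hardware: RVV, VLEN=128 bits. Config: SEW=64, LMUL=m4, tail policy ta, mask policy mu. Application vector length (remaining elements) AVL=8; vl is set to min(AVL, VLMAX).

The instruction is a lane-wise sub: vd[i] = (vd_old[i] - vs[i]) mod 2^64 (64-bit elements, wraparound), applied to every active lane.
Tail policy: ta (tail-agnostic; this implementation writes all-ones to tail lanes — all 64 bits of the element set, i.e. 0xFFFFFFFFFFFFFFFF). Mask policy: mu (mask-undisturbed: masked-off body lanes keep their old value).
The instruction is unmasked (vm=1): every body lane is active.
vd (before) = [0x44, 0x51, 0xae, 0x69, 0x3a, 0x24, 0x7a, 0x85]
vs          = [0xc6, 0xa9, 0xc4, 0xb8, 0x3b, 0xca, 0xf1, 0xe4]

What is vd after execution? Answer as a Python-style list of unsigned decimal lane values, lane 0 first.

lanes per group: 128·4/64 = 8
vl ← min(8, 8) = 8
  i=0: sub(0x44,0xc6) → 18446744073709551486
  i=1: sub(0x51,0xa9) → 18446744073709551528
  i=2: sub(0xae,0xc4) → 18446744073709551594
  i=3: sub(0x69,0xb8) → 18446744073709551537
  i=4: sub(0x3a,0x3b) → 18446744073709551615
  i=5: sub(0x24,0xca) → 18446744073709551450
  i=6: sub(0x7a,0xf1) → 18446744073709551497
  i=7: sub(0x85,0xe4) → 18446744073709551521

vd = [18446744073709551486, 18446744073709551528, 18446744073709551594, 18446744073709551537, 18446744073709551615, 18446744073709551450, 18446744073709551497, 18446744073709551521]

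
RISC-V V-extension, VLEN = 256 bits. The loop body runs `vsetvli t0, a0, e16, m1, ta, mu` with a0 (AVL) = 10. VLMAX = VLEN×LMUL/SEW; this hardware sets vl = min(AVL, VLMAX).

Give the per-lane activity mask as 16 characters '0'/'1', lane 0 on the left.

VLMAX = VLEN×LMUL/SEW = 256×1/16 = 16
vl = min(AVL, VLMAX) = min(10, 16) = 10
bits (lane 0 leftmost): 1111111111000000

predicate = 1111111111000000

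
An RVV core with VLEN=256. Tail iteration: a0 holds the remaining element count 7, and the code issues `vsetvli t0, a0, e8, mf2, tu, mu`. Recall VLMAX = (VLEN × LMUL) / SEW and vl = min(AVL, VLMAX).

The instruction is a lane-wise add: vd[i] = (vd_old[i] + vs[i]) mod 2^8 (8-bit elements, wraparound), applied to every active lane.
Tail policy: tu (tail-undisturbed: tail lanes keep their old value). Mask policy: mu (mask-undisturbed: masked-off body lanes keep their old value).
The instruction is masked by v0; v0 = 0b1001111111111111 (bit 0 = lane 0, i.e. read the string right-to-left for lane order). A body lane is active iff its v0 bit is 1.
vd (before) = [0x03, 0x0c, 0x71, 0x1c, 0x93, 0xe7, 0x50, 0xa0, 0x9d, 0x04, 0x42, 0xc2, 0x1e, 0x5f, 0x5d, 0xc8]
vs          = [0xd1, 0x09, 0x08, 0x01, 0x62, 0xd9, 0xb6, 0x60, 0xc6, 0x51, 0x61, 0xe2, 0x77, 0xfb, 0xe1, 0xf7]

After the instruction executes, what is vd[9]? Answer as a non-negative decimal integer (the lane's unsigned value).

VLMAX = VLEN×LMUL/SEW = 256×1/2/8 = 16
vl ← min(7, 16) = 7
[0] add(0x03,0xd1) = 0xd4
[1] add(0x0c,0x09) = 0x15
[2] add(0x71,0x08) = 0x79
[3] add(0x1c,0x01) = 0x1d
[4] add(0x93,0x62) = 0xf5
[5] add(0xe7,0xd9) = 0xc0
[6] add(0x50,0xb6) = 0x06
[7] tail/keep = 0xa0
[8] tail/keep = 0x9d
[9] tail/keep = 0x04
[10] tail/keep = 0x42
[11] tail/keep = 0xc2
[12] tail/keep = 0x1e
[13] tail/keep = 0x5f
[14] tail/keep = 0x5d
[15] tail/keep = 0xc8

vd[9] = 4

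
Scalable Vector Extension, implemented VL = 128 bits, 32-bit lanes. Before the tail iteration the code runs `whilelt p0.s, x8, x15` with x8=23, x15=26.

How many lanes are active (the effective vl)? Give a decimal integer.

vl = 3

128-bit reg / 32-bit elem → 4 lanes
p0[j] = (23+j < 26); true for j=0..2 → 3 lanes set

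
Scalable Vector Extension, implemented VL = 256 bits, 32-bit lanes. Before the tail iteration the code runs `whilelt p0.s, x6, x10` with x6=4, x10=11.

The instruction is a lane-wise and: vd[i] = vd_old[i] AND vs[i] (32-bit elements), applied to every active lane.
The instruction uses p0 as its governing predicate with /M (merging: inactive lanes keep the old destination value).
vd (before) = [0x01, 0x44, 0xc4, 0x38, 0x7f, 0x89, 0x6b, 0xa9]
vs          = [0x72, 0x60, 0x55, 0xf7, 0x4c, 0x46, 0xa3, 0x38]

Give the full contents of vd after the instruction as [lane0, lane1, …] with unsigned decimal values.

256-bit reg / 32-bit elem → 8 lanes
active while 4+j < 11, i.e. j ∈ [0,7) capped at 8 ⇒ 7
vd[0] and(0x01,0x72) -> 0x00
vd[1] and(0x44,0x60) -> 0x40
vd[2] and(0xc4,0x55) -> 0x44
vd[3] and(0x38,0xf7) -> 0x30
vd[4] and(0x7f,0x4c) -> 0x4c
vd[5] and(0x89,0x46) -> 0x00
vd[6] and(0x6b,0xa3) -> 0x23
vd[7] tail/keep -> 0xa9

vd = [0, 64, 68, 48, 76, 0, 35, 169]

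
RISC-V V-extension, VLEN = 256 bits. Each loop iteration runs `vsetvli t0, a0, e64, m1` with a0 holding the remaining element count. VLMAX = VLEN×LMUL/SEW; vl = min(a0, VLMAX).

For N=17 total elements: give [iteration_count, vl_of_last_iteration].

VLMAX = VLEN×LMUL/SEW = 256×1/64 = 4
17 elements at 4/iter → 5 passes, remainder 1 on the last

[iterations, last_vl] = [5, 1]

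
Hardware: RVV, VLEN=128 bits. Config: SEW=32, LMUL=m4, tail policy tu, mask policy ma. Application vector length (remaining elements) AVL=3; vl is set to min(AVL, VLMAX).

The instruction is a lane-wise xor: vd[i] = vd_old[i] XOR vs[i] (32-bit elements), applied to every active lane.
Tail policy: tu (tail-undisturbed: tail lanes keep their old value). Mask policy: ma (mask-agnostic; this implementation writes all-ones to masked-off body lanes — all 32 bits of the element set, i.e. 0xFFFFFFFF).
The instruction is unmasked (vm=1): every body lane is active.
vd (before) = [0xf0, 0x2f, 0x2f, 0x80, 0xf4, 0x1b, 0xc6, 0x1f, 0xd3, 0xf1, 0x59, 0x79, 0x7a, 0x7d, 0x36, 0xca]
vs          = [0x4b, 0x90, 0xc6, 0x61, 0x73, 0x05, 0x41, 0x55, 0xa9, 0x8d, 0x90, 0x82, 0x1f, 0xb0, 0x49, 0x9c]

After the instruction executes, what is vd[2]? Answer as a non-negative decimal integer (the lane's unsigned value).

VLMAX = (128 × 4) / 32 = 16 lanes
vl = min(AVL, VLMAX) = min(3, 16) = 3
[0] xor(0xf0,0x4b) = 0xbb
[1] xor(0x2f,0x90) = 0xbf
[2] xor(0x2f,0xc6) = 0xe9
[3] tail/keep = 0x80
[4] tail/keep = 0xf4
[5] tail/keep = 0x1b
[6] tail/keep = 0xc6
[7] tail/keep = 0x1f
[8] tail/keep = 0xd3
[9] tail/keep = 0xf1
[10] tail/keep = 0x59
[11] tail/keep = 0x79
[12] tail/keep = 0x7a
[13] tail/keep = 0x7d
[14] tail/keep = 0x36
[15] tail/keep = 0xca

vd[2] = 233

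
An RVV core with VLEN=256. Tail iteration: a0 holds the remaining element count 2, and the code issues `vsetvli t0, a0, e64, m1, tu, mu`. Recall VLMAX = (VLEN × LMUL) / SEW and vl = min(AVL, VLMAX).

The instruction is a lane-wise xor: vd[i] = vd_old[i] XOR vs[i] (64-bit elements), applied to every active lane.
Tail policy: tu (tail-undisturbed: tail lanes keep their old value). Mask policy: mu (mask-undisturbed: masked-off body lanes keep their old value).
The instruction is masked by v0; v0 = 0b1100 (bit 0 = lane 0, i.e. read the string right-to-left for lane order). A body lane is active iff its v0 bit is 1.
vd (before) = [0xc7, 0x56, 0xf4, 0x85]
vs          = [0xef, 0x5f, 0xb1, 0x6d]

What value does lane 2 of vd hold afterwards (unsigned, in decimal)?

lanes per group: 256·1/64 = 4
vl = min(AVL, VLMAX) = min(2, 4) = 2
[0] mask-off/keep = 0xc7
[1] mask-off/keep = 0x56
[2] tail/keep = 0xf4
[3] tail/keep = 0x85

vd[2] = 244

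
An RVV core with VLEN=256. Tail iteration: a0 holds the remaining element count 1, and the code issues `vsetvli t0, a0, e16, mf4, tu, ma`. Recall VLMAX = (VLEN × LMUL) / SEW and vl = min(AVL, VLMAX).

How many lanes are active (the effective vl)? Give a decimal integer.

vl = 1

lanes per group: 256·1/4/16 = 4
vl ← min(1, 4) = 1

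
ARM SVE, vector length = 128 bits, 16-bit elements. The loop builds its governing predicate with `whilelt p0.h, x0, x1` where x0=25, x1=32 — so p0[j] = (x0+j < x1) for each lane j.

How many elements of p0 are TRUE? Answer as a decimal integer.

vl = 7

128-bit reg / 16-bit elem → 8 lanes
p0[j] = (25+j < 32); true for j=0..6 → 7 lanes set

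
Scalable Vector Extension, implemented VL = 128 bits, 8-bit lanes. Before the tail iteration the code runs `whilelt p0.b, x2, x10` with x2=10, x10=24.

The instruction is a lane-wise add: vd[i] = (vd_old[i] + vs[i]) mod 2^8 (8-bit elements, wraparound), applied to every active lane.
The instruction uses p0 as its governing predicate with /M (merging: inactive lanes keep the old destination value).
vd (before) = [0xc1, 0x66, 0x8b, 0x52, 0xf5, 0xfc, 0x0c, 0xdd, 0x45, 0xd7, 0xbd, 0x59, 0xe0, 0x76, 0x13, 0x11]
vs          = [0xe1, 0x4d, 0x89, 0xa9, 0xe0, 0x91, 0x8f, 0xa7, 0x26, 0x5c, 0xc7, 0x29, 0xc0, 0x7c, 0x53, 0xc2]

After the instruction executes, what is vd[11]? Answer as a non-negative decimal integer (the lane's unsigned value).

128-bit reg / 8-bit elem → 16 lanes
p0[j] = (10+j < 24); true for j=0..13 → 14 lanes set
lane  0: add(0xc1,0xe1) ⇒ 0xa2
lane  1: add(0x66,0x4d) ⇒ 0xb3
lane  2: add(0x8b,0x89) ⇒ 0x14
lane  3: add(0x52,0xa9) ⇒ 0xfb
lane  4: add(0xf5,0xe0) ⇒ 0xd5
lane  5: add(0xfc,0x91) ⇒ 0x8d
lane  6: add(0x0c,0x8f) ⇒ 0x9b
lane  7: add(0xdd,0xa7) ⇒ 0x84
lane  8: add(0x45,0x26) ⇒ 0x6b
lane  9: add(0xd7,0x5c) ⇒ 0x33
lane 10: add(0xbd,0xc7) ⇒ 0x84
lane 11: add(0x59,0x29) ⇒ 0x82
lane 12: add(0xe0,0xc0) ⇒ 0xa0
lane 13: add(0x76,0x7c) ⇒ 0xf2
lane 14: tail/keep ⇒ 0x13
lane 15: tail/keep ⇒ 0x11

vd[11] = 130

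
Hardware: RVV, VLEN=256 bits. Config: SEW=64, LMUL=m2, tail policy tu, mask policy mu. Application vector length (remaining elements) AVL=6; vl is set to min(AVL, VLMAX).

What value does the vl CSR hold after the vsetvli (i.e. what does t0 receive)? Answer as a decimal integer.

vl = 6

VLMAX = (256 × 2) / 64 = 8 lanes
vl = min(AVL, VLMAX) = min(6, 8) = 6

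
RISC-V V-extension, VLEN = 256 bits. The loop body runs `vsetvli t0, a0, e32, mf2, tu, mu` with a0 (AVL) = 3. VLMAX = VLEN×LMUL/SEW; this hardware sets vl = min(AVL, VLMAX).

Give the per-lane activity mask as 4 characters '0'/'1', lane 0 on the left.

VLMAX = (256 × 1/2) / 32 = 4 lanes
AVL=3 ≤ VLMAX=4, so vl = 3
bits (lane 0 leftmost): 1110

predicate = 1110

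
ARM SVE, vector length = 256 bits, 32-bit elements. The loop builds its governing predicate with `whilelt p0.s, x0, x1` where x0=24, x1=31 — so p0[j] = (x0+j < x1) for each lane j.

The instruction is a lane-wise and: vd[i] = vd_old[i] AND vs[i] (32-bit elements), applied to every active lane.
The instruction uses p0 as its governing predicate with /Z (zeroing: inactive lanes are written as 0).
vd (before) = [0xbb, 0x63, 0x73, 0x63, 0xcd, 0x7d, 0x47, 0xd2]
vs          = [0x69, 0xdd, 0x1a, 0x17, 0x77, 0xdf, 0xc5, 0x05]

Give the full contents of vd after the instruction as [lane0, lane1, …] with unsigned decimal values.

vd = [41, 65, 18, 3, 69, 93, 69, 0]

lane count: 256 div 32 = 8
active while 24+j < 31, i.e. j ∈ [0,7) capped at 8 ⇒ 7
vd[0] and(0xbb,0x69) -> 0x29
vd[1] and(0x63,0xdd) -> 0x41
vd[2] and(0x73,0x1a) -> 0x12
vd[3] and(0x63,0x17) -> 0x03
vd[4] and(0xcd,0x77) -> 0x45
vd[5] and(0x7d,0xdf) -> 0x5d
vd[6] and(0x47,0xc5) -> 0x45
vd[7] tail/zero -> 0x00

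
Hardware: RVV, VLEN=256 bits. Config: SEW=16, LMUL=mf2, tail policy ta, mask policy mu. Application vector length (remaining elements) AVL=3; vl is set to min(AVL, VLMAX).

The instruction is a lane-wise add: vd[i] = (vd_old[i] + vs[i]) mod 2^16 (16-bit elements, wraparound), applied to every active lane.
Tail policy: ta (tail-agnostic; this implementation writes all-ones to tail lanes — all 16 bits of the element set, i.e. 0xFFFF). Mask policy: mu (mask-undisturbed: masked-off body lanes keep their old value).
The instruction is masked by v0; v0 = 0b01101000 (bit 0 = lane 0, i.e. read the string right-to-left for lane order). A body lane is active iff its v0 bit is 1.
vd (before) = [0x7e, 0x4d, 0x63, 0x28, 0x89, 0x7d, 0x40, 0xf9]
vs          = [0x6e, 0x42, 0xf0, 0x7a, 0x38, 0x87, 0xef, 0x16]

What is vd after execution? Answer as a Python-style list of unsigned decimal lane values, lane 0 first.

vd = [126, 77, 99, 65535, 65535, 65535, 65535, 65535]

lanes per group: 256·1/2/16 = 8
vl ← min(3, 8) = 3
  i=0: mask-off/keep → 126
  i=1: mask-off/keep → 77
  i=2: mask-off/keep → 99
  i=3: tail/ones → 65535
  i=4: tail/ones → 65535
  i=5: tail/ones → 65535
  i=6: tail/ones → 65535
  i=7: tail/ones → 65535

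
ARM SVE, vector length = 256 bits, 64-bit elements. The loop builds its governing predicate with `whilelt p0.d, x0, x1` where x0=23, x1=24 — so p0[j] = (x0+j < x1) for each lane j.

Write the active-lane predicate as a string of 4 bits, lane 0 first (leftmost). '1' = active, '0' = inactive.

register lanes = 256/64 = 4
whilelt: lane j active iff 23+j < 24 → j < 1 → 1 active
bits (lane 0 leftmost): 1000

predicate = 1000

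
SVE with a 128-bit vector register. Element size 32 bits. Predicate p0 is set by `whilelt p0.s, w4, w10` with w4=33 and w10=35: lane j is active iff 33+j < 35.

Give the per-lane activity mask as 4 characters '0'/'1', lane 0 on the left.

register lanes = 128/32 = 4
active while 33+j < 35, i.e. j ∈ [0,2) capped at 4 ⇒ 2
bits (lane 0 leftmost): 1100

predicate = 1100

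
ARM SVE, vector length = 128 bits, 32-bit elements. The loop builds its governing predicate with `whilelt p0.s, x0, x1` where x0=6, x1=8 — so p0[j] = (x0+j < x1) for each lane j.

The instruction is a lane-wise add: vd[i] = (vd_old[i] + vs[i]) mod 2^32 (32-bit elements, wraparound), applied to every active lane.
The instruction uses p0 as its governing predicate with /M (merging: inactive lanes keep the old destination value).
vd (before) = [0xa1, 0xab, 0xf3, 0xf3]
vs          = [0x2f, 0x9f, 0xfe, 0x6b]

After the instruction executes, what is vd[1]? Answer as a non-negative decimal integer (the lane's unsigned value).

register lanes = 128/32 = 4
whilelt: lane j active iff 6+j < 8 → j < 2 → 2 active
vd[0] add(0xa1,0x2f) -> 0xd0
vd[1] add(0xab,0x9f) -> 0x14a
vd[2] tail/keep -> 0xf3
vd[3] tail/keep -> 0xf3

vd[1] = 330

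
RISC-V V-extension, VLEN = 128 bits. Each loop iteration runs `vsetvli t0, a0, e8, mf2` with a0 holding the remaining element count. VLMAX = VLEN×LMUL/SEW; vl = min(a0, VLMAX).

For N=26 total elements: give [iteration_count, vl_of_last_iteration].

[iterations, last_vl] = [4, 2]

VLMAX = VLEN×LMUL/SEW = 128×1/2/8 = 8
N=26: ⌈26/8⌉ = 4 iters; last vl = 26 − 3×8 = 2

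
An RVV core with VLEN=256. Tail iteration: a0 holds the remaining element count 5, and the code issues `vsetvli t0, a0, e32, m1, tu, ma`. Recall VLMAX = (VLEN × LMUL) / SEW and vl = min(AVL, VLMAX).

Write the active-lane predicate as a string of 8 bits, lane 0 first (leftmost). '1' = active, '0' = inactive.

predicate = 11111000

VLMAX = (256 × 1) / 32 = 8 lanes
vl ← min(5, 8) = 5
bits (lane 0 leftmost): 11111000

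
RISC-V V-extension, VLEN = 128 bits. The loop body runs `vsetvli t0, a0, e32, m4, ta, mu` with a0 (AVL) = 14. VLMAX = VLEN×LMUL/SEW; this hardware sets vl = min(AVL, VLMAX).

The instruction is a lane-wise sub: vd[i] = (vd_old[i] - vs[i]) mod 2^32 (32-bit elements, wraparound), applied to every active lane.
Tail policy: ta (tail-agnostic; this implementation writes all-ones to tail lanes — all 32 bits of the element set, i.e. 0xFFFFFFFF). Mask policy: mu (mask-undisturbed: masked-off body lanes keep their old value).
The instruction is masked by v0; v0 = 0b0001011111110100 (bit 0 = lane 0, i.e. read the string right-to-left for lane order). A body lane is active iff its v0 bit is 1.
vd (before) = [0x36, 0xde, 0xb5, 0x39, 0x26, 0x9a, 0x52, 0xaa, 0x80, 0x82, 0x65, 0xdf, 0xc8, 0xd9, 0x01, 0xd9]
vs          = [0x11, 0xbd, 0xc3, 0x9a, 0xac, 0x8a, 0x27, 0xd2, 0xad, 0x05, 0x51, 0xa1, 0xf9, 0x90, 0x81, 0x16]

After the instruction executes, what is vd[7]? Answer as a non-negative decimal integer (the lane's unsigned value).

vd[7] = 4294967256

lanes per group: 128·4/32 = 16
vl ← min(14, 16) = 14
vd[0] mask-off/keep -> 0x36
vd[1] mask-off/keep -> 0xde
vd[2] sub(0xb5,0xc3) -> 0xfffffff2
vd[3] mask-off/keep -> 0x39
vd[4] sub(0x26,0xac) -> 0xffffff7a
vd[5] sub(0x9a,0x8a) -> 0x10
vd[6] sub(0x52,0x27) -> 0x2b
vd[7] sub(0xaa,0xd2) -> 0xffffffd8
vd[8] sub(0x80,0xad) -> 0xffffffd3
vd[9] sub(0x82,0x05) -> 0x7d
vd[10] sub(0x65,0x51) -> 0x14
vd[11] mask-off/keep -> 0xdf
vd[12] sub(0xc8,0xf9) -> 0xffffffcf
vd[13] mask-off/keep -> 0xd9
vd[14] tail/ones -> 0xffffffff
vd[15] tail/ones -> 0xffffffff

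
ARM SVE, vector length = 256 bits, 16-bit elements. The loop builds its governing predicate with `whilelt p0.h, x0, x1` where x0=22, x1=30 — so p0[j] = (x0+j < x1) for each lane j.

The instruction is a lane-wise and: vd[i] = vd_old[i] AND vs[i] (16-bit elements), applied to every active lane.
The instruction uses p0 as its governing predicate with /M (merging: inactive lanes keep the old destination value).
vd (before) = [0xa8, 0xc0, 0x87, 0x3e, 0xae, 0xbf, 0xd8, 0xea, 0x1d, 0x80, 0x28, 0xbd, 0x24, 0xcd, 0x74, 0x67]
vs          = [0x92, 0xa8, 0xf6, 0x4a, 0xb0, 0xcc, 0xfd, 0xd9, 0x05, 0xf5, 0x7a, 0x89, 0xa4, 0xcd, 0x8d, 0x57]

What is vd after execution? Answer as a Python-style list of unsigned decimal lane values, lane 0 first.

vd = [128, 128, 134, 10, 160, 140, 216, 200, 29, 128, 40, 189, 36, 205, 116, 103]

256-bit reg / 16-bit elem → 16 lanes
active while 22+j < 30, i.e. j ∈ [0,8) capped at 16 ⇒ 8
lane  0: and(0xa8,0x92) ⇒ 0x80
lane  1: and(0xc0,0xa8) ⇒ 0x80
lane  2: and(0x87,0xf6) ⇒ 0x86
lane  3: and(0x3e,0x4a) ⇒ 0x0a
lane  4: and(0xae,0xb0) ⇒ 0xa0
lane  5: and(0xbf,0xcc) ⇒ 0x8c
lane  6: and(0xd8,0xfd) ⇒ 0xd8
lane  7: and(0xea,0xd9) ⇒ 0xc8
lane  8: tail/keep ⇒ 0x1d
lane  9: tail/keep ⇒ 0x80
lane 10: tail/keep ⇒ 0x28
lane 11: tail/keep ⇒ 0xbd
lane 12: tail/keep ⇒ 0x24
lane 13: tail/keep ⇒ 0xcd
lane 14: tail/keep ⇒ 0x74
lane 15: tail/keep ⇒ 0x67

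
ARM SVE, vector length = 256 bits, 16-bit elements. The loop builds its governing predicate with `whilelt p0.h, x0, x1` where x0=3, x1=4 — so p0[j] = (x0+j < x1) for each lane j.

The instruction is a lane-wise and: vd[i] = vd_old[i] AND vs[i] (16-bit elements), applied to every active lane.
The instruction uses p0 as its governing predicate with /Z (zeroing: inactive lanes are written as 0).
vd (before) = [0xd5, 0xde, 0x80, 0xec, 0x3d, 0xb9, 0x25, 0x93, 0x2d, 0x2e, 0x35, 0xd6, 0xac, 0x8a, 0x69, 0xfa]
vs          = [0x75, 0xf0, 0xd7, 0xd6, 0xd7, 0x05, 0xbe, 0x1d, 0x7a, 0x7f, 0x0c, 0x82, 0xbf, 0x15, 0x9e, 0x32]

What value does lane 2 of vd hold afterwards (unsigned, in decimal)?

vd[2] = 0

register lanes = 256/16 = 16
active while 3+j < 4, i.e. j ∈ [0,1) capped at 16 ⇒ 1
lane  0: and(0xd5,0x75) ⇒ 0x55
lane  1: tail/zero ⇒ 0x00
lane  2: tail/zero ⇒ 0x00
lane  3: tail/zero ⇒ 0x00
lane  4: tail/zero ⇒ 0x00
lane  5: tail/zero ⇒ 0x00
lane  6: tail/zero ⇒ 0x00
lane  7: tail/zero ⇒ 0x00
lane  8: tail/zero ⇒ 0x00
lane  9: tail/zero ⇒ 0x00
lane 10: tail/zero ⇒ 0x00
lane 11: tail/zero ⇒ 0x00
lane 12: tail/zero ⇒ 0x00
lane 13: tail/zero ⇒ 0x00
lane 14: tail/zero ⇒ 0x00
lane 15: tail/zero ⇒ 0x00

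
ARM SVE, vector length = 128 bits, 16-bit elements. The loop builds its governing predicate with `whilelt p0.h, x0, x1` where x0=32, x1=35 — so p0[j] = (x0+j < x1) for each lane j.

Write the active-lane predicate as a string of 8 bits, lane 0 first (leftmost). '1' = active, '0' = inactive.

register lanes = 128/16 = 8
active while 32+j < 35, i.e. j ∈ [0,3) capped at 8 ⇒ 3
bits (lane 0 leftmost): 11100000

predicate = 11100000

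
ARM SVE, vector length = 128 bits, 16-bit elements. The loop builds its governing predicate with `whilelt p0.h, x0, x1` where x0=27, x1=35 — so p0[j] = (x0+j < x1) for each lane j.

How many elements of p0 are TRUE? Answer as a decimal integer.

vl = 8

register lanes = 128/16 = 8
whilelt: lane j active iff 27+j < 35 → j < 8 → 8 active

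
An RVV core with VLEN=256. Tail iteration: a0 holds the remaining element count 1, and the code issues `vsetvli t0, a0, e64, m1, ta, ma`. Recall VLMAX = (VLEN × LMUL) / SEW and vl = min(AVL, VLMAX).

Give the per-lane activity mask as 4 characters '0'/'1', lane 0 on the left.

predicate = 1000

VLMAX = (256 × 1) / 64 = 4 lanes
vl = min(AVL, VLMAX) = min(1, 4) = 1
bits (lane 0 leftmost): 1000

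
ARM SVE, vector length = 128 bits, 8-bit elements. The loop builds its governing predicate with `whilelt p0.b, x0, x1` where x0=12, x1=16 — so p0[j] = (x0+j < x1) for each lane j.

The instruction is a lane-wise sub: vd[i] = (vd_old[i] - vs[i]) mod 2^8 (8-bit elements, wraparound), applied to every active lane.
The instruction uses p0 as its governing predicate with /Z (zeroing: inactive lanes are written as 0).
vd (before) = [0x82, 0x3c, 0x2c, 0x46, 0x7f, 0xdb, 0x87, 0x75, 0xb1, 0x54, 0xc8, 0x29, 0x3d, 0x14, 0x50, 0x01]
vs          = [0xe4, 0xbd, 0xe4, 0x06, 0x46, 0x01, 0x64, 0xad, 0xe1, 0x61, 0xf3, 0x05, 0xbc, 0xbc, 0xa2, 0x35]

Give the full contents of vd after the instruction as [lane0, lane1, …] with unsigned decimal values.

128-bit reg / 8-bit elem → 16 lanes
p0[j] = (12+j < 16); true for j=0..3 → 4 lanes set
  i=0: sub(0x82,0xe4) → 158
  i=1: sub(0x3c,0xbd) → 127
  i=2: sub(0x2c,0xe4) → 72
  i=3: sub(0x46,0x06) → 64
  i=4: tail/zero → 0
  i=5: tail/zero → 0
  i=6: tail/zero → 0
  i=7: tail/zero → 0
  i=8: tail/zero → 0
  i=9: tail/zero → 0
  i=10: tail/zero → 0
  i=11: tail/zero → 0
  i=12: tail/zero → 0
  i=13: tail/zero → 0
  i=14: tail/zero → 0
  i=15: tail/zero → 0

vd = [158, 127, 72, 64, 0, 0, 0, 0, 0, 0, 0, 0, 0, 0, 0, 0]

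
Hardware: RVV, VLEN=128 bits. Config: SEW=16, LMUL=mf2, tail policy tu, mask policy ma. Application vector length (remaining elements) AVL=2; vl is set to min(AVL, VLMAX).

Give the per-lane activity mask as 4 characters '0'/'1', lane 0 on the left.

lanes per group: 128·1/2/16 = 4
AVL=2 ≤ VLMAX=4, so vl = 2
bits (lane 0 leftmost): 1100

predicate = 1100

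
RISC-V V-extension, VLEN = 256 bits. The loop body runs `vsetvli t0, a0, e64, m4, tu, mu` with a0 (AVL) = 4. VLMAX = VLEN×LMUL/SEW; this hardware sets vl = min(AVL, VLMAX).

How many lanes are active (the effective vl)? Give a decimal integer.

vl = 4

lanes per group: 256·4/64 = 16
AVL=4 ≤ VLMAX=16, so vl = 4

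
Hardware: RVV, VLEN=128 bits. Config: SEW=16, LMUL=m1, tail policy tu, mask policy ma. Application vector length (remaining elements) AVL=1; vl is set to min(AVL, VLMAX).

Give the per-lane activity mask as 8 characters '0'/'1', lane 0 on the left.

predicate = 10000000

VLMAX = (128 × 1) / 16 = 8 lanes
vl = min(AVL, VLMAX) = min(1, 8) = 1
bits (lane 0 leftmost): 10000000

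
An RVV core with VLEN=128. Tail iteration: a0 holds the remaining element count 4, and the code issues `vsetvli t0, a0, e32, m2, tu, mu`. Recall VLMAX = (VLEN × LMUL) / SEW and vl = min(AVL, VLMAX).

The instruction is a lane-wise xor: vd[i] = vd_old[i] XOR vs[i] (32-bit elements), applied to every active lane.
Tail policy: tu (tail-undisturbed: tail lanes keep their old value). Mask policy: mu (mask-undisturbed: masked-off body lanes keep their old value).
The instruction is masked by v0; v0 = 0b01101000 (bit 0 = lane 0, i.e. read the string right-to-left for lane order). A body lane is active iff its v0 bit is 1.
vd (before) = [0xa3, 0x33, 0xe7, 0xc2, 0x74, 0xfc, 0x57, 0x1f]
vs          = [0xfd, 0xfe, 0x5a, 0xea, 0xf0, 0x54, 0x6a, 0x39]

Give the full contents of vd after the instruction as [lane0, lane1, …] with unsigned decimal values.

VLMAX = VLEN×LMUL/SEW = 128×2/32 = 8
AVL=4 ≤ VLMAX=8, so vl = 4
[0] mask-off/keep = 0xa3
[1] mask-off/keep = 0x33
[2] mask-off/keep = 0xe7
[3] xor(0xc2,0xea) = 0x28
[4] tail/keep = 0x74
[5] tail/keep = 0xfc
[6] tail/keep = 0x57
[7] tail/keep = 0x1f

vd = [163, 51, 231, 40, 116, 252, 87, 31]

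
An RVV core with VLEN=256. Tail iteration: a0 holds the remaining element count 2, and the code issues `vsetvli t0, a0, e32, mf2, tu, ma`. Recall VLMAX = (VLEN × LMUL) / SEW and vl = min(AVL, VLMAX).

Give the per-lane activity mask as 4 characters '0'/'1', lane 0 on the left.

predicate = 1100

lanes per group: 256·1/2/32 = 4
AVL=2 ≤ VLMAX=4, so vl = 2
bits (lane 0 leftmost): 1100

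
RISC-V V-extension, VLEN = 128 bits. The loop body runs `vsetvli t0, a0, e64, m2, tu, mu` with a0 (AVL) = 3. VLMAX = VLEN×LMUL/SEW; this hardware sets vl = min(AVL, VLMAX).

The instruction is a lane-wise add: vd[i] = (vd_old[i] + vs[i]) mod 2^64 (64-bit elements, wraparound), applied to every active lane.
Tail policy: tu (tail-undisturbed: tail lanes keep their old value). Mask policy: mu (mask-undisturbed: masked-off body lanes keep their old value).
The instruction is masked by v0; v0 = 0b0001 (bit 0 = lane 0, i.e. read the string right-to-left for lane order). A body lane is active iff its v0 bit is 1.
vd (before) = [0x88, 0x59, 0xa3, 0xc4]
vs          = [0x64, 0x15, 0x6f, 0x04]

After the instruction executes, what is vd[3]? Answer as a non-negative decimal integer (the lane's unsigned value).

vd[3] = 196

VLMAX = VLEN×LMUL/SEW = 128×2/64 = 4
vl ← min(3, 4) = 3
  i=0: add(0x88,0x64) → 236
  i=1: mask-off/keep → 89
  i=2: mask-off/keep → 163
  i=3: tail/keep → 196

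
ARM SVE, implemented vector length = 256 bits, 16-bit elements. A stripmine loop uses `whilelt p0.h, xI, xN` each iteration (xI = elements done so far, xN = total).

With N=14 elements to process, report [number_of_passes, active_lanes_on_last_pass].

[iterations, last_vl] = [1, 14]

256-bit reg / 16-bit elem → 16 lanes
N=14: ⌈14/16⌉ = 1 iters; last vl = 14 − 0×16 = 14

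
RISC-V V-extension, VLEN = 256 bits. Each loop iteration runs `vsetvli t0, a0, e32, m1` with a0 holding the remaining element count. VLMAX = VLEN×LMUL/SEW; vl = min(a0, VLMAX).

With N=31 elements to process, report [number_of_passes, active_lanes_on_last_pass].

VLMAX = VLEN×LMUL/SEW = 256×1/32 = 8
31 elements at 8/iter → 4 passes, remainder 7 on the last

[iterations, last_vl] = [4, 7]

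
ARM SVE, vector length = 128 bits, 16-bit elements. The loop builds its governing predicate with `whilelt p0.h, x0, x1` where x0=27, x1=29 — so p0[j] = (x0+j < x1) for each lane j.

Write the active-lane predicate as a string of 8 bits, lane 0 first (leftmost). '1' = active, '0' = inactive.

register lanes = 128/16 = 8
p0[j] = (27+j < 29); true for j=0..1 → 2 lanes set
bits (lane 0 leftmost): 11000000

predicate = 11000000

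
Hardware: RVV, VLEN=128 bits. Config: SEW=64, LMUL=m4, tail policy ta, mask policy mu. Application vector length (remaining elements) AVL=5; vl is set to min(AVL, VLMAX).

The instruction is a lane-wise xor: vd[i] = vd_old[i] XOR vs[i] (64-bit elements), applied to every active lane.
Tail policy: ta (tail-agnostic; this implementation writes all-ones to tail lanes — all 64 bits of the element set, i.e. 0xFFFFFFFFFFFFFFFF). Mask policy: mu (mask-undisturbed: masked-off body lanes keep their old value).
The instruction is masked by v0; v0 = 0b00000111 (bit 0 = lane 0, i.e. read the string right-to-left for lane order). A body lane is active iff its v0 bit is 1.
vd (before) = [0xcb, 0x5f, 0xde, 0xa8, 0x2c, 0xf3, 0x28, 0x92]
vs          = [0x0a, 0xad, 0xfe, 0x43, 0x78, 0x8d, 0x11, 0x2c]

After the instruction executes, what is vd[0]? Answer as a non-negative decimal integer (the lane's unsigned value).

vd[0] = 193

lanes per group: 128·4/64 = 8
AVL=5 ≤ VLMAX=8, so vl = 5
vd[0] xor(0xcb,0x0a) -> 0xc1
vd[1] xor(0x5f,0xad) -> 0xf2
vd[2] xor(0xde,0xfe) -> 0x20
vd[3] mask-off/keep -> 0xa8
vd[4] mask-off/keep -> 0x2c
vd[5] tail/ones -> 0xffffffffffffffff
vd[6] tail/ones -> 0xffffffffffffffff
vd[7] tail/ones -> 0xffffffffffffffff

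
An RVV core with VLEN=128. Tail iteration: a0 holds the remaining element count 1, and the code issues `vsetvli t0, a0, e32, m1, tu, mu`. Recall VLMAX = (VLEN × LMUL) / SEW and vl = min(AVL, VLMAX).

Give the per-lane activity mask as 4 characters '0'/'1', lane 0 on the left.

VLMAX = VLEN×LMUL/SEW = 128×1/32 = 4
vl = min(AVL, VLMAX) = min(1, 4) = 1
bits (lane 0 leftmost): 1000

predicate = 1000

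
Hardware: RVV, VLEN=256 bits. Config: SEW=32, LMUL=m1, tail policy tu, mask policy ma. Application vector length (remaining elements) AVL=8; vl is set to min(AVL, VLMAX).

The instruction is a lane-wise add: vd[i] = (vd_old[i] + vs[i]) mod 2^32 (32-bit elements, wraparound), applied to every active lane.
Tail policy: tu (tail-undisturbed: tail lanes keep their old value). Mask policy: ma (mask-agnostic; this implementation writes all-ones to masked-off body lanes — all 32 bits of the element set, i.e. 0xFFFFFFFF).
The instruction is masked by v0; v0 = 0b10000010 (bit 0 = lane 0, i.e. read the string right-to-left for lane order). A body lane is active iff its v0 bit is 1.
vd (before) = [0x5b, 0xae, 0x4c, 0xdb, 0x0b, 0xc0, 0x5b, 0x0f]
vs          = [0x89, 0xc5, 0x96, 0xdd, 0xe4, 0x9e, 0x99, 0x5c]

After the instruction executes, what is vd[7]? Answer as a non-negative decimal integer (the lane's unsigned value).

vd[7] = 107

lanes per group: 256·1/32 = 8
vl = min(AVL, VLMAX) = min(8, 8) = 8
[0] mask-off/ones = 0xffffffff
[1] add(0xae,0xc5) = 0x173
[2] mask-off/ones = 0xffffffff
[3] mask-off/ones = 0xffffffff
[4] mask-off/ones = 0xffffffff
[5] mask-off/ones = 0xffffffff
[6] mask-off/ones = 0xffffffff
[7] add(0x0f,0x5c) = 0x6b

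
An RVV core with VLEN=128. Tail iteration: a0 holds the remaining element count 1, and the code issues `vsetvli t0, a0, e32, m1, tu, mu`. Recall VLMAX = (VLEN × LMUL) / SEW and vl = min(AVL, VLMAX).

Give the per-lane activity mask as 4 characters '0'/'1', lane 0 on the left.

predicate = 1000

lanes per group: 128·1/32 = 4
AVL=1 ≤ VLMAX=4, so vl = 1
bits (lane 0 leftmost): 1000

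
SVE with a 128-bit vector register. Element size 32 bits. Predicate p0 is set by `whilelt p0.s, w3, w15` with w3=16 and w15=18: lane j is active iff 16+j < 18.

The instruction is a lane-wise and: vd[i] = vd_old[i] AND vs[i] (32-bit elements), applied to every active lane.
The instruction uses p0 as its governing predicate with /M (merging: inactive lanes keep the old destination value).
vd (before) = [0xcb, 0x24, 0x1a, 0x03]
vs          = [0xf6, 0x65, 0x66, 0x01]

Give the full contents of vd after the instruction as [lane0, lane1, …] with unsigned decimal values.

register lanes = 128/32 = 4
active while 16+j < 18, i.e. j ∈ [0,2) capped at 4 ⇒ 2
  i=0: and(0xcb,0xf6) → 194
  i=1: and(0x24,0x65) → 36
  i=2: tail/keep → 26
  i=3: tail/keep → 3

vd = [194, 36, 26, 3]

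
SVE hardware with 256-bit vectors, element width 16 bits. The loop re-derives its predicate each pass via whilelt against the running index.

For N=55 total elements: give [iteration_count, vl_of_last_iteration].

register lanes = 256/16 = 16
iterations = ceil(55/16) = 4; final-pass vl = 7

[iterations, last_vl] = [4, 7]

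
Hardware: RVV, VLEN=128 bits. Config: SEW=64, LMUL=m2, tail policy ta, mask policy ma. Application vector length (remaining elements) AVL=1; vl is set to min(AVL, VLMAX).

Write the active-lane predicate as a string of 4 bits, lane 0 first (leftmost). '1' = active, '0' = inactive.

predicate = 1000

VLMAX = VLEN×LMUL/SEW = 128×2/64 = 4
vl = min(AVL, VLMAX) = min(1, 4) = 1
bits (lane 0 leftmost): 1000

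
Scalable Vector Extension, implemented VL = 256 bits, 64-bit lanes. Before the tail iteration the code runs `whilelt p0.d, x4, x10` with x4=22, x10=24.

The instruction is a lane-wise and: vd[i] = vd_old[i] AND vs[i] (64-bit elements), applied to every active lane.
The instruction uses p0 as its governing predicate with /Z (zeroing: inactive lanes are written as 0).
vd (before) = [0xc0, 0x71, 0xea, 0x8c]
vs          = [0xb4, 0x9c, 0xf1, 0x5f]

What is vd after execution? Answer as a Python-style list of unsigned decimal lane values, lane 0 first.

vd = [128, 16, 0, 0]

256-bit reg / 64-bit elem → 4 lanes
p0[j] = (22+j < 24); true for j=0..1 → 2 lanes set
  i=0: and(0xc0,0xb4) → 128
  i=1: and(0x71,0x9c) → 16
  i=2: tail/zero → 0
  i=3: tail/zero → 0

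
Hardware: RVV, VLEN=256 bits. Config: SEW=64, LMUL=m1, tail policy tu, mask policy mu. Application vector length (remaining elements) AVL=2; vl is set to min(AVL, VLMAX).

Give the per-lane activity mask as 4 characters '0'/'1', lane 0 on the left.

predicate = 1100

lanes per group: 256·1/64 = 4
AVL=2 ≤ VLMAX=4, so vl = 2
bits (lane 0 leftmost): 1100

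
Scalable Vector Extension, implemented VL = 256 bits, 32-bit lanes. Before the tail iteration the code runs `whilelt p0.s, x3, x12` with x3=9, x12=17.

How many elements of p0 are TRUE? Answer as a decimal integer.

register lanes = 256/32 = 8
whilelt: lane j active iff 9+j < 17 → j < 8 → 8 active

vl = 8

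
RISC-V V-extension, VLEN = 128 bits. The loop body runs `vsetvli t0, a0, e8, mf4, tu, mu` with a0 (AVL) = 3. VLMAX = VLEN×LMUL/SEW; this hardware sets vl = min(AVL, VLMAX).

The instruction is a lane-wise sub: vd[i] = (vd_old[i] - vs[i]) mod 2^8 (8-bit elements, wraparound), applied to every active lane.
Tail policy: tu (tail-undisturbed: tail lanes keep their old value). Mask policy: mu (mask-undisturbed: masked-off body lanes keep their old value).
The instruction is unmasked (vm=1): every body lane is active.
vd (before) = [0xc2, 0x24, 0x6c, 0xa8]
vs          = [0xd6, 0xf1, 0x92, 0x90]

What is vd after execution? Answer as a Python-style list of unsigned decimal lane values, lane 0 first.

lanes per group: 128·1/4/8 = 4
AVL=3 ≤ VLMAX=4, so vl = 3
[0] sub(0xc2,0xd6) = 0xec
[1] sub(0x24,0xf1) = 0x33
[2] sub(0x6c,0x92) = 0xda
[3] tail/keep = 0xa8

vd = [236, 51, 218, 168]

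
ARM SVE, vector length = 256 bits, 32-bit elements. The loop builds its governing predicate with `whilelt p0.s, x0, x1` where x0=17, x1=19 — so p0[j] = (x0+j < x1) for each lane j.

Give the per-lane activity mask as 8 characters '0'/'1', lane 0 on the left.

predicate = 11000000

register lanes = 256/32 = 8
p0[j] = (17+j < 19); true for j=0..1 → 2 lanes set
bits (lane 0 leftmost): 11000000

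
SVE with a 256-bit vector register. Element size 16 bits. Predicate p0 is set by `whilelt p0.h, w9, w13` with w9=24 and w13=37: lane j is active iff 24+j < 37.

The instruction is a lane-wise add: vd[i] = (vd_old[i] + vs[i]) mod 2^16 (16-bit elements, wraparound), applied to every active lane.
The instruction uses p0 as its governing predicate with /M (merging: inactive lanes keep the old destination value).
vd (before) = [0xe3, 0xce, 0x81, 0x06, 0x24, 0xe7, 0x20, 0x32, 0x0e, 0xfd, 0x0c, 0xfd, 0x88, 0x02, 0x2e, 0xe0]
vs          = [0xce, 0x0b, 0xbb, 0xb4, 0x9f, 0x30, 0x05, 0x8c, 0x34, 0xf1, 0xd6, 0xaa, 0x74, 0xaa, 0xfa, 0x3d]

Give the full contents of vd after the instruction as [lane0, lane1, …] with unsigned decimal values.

256-bit reg / 16-bit elem → 16 lanes
p0[j] = (24+j < 37); true for j=0..12 → 13 lanes set
  i=0: add(0xe3,0xce) → 433
  i=1: add(0xce,0x0b) → 217
  i=2: add(0x81,0xbb) → 316
  i=3: add(0x06,0xb4) → 186
  i=4: add(0x24,0x9f) → 195
  i=5: add(0xe7,0x30) → 279
  i=6: add(0x20,0x05) → 37
  i=7: add(0x32,0x8c) → 190
  i=8: add(0x0e,0x34) → 66
  i=9: add(0xfd,0xf1) → 494
  i=10: add(0x0c,0xd6) → 226
  i=11: add(0xfd,0xaa) → 423
  i=12: add(0x88,0x74) → 252
  i=13: tail/keep → 2
  i=14: tail/keep → 46
  i=15: tail/keep → 224

vd = [433, 217, 316, 186, 195, 279, 37, 190, 66, 494, 226, 423, 252, 2, 46, 224]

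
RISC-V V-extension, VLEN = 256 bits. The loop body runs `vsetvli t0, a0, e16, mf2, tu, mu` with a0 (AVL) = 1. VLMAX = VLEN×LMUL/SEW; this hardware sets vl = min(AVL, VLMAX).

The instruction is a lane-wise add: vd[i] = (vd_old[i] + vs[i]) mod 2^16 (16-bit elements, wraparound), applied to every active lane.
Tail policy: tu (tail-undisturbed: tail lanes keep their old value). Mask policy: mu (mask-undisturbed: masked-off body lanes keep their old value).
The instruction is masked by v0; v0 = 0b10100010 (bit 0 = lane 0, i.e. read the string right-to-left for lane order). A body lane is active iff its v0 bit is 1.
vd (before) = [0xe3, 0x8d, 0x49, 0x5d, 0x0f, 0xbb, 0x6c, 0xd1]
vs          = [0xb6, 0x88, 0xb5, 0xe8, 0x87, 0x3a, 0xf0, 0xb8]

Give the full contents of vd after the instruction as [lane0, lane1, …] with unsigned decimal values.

VLMAX = (256 × 1/2) / 16 = 8 lanes
vl ← min(1, 8) = 1
[0] mask-off/keep = 0xe3
[1] tail/keep = 0x8d
[2] tail/keep = 0x49
[3] tail/keep = 0x5d
[4] tail/keep = 0x0f
[5] tail/keep = 0xbb
[6] tail/keep = 0x6c
[7] tail/keep = 0xd1

vd = [227, 141, 73, 93, 15, 187, 108, 209]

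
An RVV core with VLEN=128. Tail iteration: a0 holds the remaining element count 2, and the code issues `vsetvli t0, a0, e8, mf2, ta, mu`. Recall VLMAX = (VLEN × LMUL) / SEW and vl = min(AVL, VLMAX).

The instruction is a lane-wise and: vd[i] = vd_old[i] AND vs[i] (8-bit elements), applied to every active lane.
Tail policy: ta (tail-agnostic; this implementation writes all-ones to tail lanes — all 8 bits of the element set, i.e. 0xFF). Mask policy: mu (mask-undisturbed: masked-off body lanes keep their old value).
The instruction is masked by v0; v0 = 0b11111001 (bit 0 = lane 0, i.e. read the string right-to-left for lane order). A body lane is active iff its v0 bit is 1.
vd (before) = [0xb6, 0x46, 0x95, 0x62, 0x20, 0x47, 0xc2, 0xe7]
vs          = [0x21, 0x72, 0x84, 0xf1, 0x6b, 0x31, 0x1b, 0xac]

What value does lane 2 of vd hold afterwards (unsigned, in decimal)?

vd[2] = 255

VLMAX = VLEN×LMUL/SEW = 128×1/2/8 = 8
AVL=2 ≤ VLMAX=8, so vl = 2
vd[0] and(0xb6,0x21) -> 0x20
vd[1] mask-off/keep -> 0x46
vd[2] tail/ones -> 0xff
vd[3] tail/ones -> 0xff
vd[4] tail/ones -> 0xff
vd[5] tail/ones -> 0xff
vd[6] tail/ones -> 0xff
vd[7] tail/ones -> 0xff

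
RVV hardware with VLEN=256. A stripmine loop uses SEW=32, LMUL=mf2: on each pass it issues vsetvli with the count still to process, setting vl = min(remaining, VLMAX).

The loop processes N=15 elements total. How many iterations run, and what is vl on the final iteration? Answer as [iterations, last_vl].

[iterations, last_vl] = [4, 3]

VLMAX = (256 × 1/2) / 32 = 4 lanes
N=15: ⌈15/4⌉ = 4 iters; last vl = 15 − 3×4 = 3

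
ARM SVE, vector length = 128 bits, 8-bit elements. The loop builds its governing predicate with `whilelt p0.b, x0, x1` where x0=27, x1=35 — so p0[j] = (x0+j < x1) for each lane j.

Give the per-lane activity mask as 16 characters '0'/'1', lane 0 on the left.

lane count: 128 div 8 = 16
whilelt: lane j active iff 27+j < 35 → j < 8 → 8 active
bits (lane 0 leftmost): 1111111100000000

predicate = 1111111100000000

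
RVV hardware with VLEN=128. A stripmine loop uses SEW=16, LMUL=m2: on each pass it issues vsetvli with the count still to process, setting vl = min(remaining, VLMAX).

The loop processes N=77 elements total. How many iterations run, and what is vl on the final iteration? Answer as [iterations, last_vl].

VLMAX = VLEN×LMUL/SEW = 128×2/16 = 16
iterations = ceil(77/16) = 5; final-pass vl = 13

[iterations, last_vl] = [5, 13]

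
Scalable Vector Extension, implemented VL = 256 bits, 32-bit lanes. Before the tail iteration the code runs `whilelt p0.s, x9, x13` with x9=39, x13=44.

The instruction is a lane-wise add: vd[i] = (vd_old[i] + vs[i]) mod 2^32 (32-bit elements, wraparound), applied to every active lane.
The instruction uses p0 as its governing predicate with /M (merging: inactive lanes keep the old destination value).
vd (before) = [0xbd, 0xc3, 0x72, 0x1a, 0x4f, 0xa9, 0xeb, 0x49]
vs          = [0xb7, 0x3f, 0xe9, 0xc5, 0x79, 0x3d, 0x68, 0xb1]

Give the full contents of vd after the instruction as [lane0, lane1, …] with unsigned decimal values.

vd = [372, 258, 347, 223, 200, 169, 235, 73]

lane count: 256 div 32 = 8
active while 39+j < 44, i.e. j ∈ [0,5) capped at 8 ⇒ 5
vd[0] add(0xbd,0xb7) -> 0x174
vd[1] add(0xc3,0x3f) -> 0x102
vd[2] add(0x72,0xe9) -> 0x15b
vd[3] add(0x1a,0xc5) -> 0xdf
vd[4] add(0x4f,0x79) -> 0xc8
vd[5] tail/keep -> 0xa9
vd[6] tail/keep -> 0xeb
vd[7] tail/keep -> 0x49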